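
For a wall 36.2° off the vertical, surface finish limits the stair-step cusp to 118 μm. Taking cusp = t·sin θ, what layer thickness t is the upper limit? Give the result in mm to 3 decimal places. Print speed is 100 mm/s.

0.200 mm

Layer height = cusp / sin(36.2°) = 0.118 / 0.5906 = 0.200 mm.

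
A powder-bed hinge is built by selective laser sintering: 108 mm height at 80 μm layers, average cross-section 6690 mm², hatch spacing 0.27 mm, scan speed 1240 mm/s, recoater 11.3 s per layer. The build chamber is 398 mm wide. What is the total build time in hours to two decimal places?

Layer count = ceil(108 / 0.08) = 1350.
Scan path per layer: 6690 / 0.27 → 24777.8 mm.
Per-layer scan time: 24777.8 / 1240 → 19.9821 s.
Time per layer: 19.9821 + 11.3 → 31.2821 s.
Total: 1350 × 31.2821 s = 42230.835 s → 11.73 hours.

11.73 hours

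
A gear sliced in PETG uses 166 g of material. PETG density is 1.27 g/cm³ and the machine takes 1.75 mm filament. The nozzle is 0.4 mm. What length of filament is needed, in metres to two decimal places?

Volume = 166 g / 1.27 g·cm⁻³ = 130.7087 cm³ = 130708.7 mm³.
Filament cross-section = π × (1.75/2)² = 2.4053 mm².
Length = 130708.7 / 2.4053 = 54341.95 mm = 54.34 m.

54.34 m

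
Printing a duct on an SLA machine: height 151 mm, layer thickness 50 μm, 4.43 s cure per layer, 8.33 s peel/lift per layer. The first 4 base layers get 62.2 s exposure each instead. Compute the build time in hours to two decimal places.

Layer count = ceil(151 / 0.05) = 3020.
Base layers = 4 × (62.2 + 8.33) = 282.12 s.
Regular layers = 3016 × (4.43 + 8.33), so 38484.16 s.
Total = 282.12 + 38484.16 = 38766.28 s = 10.77 hours.

10.77 hours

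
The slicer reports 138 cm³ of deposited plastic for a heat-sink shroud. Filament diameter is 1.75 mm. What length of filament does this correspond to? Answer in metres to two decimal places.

Filament cross-section = π × (1.75/2)² = 2.4053 mm².
L = 138000 mm³ / 2.4053 mm² = 57373.3 mm, i.e. 57.37 m.

57.37 m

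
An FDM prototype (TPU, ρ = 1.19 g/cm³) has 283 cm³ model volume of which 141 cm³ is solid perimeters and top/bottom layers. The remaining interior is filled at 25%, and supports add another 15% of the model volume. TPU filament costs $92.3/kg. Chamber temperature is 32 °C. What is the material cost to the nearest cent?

Volume inside the shell: 283 − 141 → 142 cm³.
Infill deposited = 0.25 × 142, so 35.5 cm³.
Support: 0.15 × 283 → 42.45 cm³.
Total extruded = 141 + 35.5 + 42.45, so 218.95 cm³.
Mass = 218.95 × 1.19, so 260.5505 g.
At $92.3/kg: 260.5505/1000 × 92.3 = $24.05.

$24.05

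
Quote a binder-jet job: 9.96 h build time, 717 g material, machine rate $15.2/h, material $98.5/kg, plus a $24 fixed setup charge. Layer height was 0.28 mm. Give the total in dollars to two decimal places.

$246.02

Machine cost: 15.2 × 9.96 → $151.392.
Material charge: 98.5 × 717/1000 → $70.6245.
Total = 151.392 + 70.6245 + 24 = 246.0165 ≈ $246.02.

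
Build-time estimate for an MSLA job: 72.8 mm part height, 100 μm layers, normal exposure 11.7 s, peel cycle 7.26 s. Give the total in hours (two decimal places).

3.83 hours

Layers = ⌈72.8/0.1⌉ = 728.
Each layer takes = 11.7 + 7.26 = 18.96 s.
Total = 728 × 18.96 = 13802.88 s = 3.83 hours.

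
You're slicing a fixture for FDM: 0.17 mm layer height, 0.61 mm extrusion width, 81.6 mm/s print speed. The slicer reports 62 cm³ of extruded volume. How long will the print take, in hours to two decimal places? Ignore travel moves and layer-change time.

2.04 hours

Bead cross-section = 0.17 × 0.61 = 0.1037 mm².
Total extruded path = 62000/0.1037 = 597878.5 mm.
Time extruding: 597878.5 / 81.6 → 7326.9 s.
Converting: 7326.9 s = 2.04 hours.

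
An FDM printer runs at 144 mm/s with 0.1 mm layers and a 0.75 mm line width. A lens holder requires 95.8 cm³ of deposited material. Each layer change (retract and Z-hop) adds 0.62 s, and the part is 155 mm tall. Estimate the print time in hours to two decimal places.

2.73 hours

Extrusion cross-section = 0.1 × 0.75, so 0.075 mm².
Toolpath length = 95.8 cm³ / 0.075 mm² = 95800 / 0.075 = 1277333.3 mm.
Time extruding = 1277333.3 / 144, so 8870.4 s.
Layers = ⌈155/0.1⌉ = 1550.
Non-print overhead = 1550 × 0.62, so 961 s.
Total = 8870.4 + 961 = 9831.4 s = 2.73 hours.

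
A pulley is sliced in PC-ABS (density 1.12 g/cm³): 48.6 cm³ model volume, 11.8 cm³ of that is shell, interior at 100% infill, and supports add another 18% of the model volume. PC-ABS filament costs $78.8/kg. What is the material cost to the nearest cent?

Infill region: 48.6 − 11.8 → 36.8 cm³.
Infill volume = 1.00 × 36.8, so 36.8 cm³.
Support: 0.18 × 48.6 → 8.748 cm³.
Deposited volume = 11.8 + 36.8 + 8.748, so 57.348 cm³.
Mass = 57.348 × 1.12, so 64.22976 g.
At $78.8/kg: 64.22976/1000 × 78.8 = $5.06.

$5.06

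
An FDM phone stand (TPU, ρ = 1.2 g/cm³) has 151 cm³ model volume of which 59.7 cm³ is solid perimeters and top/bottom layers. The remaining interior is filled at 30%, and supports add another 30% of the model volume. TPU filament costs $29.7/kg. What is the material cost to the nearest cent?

$4.72

Volume inside the shell = 151 − 59.7, so 91.3 cm³.
Deposited infill = 0.30 × 91.3, so 27.39 cm³.
Support = 0.30 × 151, so 45.3 cm³.
Total extruded = 59.7 + 27.39 + 45.3 = 132.39 cm³.
Mass: 132.39 × 1.2 → 158.868 g.
Cost = 158.868 g / 1000 × $29.7/kg = $4.72.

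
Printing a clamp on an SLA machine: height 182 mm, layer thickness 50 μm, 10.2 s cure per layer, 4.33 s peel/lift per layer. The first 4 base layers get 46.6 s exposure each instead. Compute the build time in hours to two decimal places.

14.73 hours

Layer count = ceil(182 / 0.05) = 3640.
Burn-in layers = 4 × (46.6 + 4.33) = 203.72 s.
Regular layers = 3636 × (10.2 + 4.33), so 52831.08 s.
Sum: 203.72 + 52831.08 = 53034.8 s → 14.73 hours.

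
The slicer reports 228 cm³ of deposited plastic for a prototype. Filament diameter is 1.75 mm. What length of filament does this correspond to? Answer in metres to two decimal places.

A = π r² = π × 0.875² = 2.4053 mm².
L = 228000 mm³ / 2.4053 mm² = 94790.67 mm, i.e. 94.79 m.

94.79 m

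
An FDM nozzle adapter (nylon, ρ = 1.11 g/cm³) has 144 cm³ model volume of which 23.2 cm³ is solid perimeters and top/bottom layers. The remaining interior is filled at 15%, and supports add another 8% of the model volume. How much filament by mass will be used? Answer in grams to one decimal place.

Volume inside the shell = 144 − 23.2, so 120.8 cm³.
Infill deposited: 0.15 × 120.8 → 18.12 cm³.
Support: 0.08 × 144 → 11.52 cm³.
Total printed volume: 23.2 + 18.12 + 11.52 → 52.84 cm³.
Mass = 52.84 × 1.11, so 58.6524 g.

58.7 g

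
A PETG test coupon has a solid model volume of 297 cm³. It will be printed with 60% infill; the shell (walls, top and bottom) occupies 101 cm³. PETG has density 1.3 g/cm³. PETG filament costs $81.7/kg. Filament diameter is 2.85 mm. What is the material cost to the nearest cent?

Infill region: 297 − 101 → 196 cm³.
Deposited infill = 0.60 × 196 = 117.6 cm³.
Total printed volume: 101 + 117.6 → 218.6 cm³.
Mass = 218.6 × 1.3, so 284.18 g.
At $81.7/kg: 284.18/1000 × 81.7 = $23.22.

$23.22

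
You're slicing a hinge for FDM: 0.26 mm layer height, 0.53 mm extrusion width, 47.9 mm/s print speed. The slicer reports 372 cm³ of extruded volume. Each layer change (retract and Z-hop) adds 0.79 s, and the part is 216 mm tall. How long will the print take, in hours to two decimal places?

Bead cross-section = 0.26 × 0.53, so 0.1378 mm².
Toolpath length = 372 cm³ / 0.1378 mm² = 372000 / 0.1378 = 2699564.6 mm.
Time extruding: 2699564.6 / 47.9 → 56358.3 s.
Number of layers: 216 / 0.26 → 831 (rounded up).
Layer-change overhead = 831 × 0.79 = 656.49 s.
Total = 56358.3 + 656.49 = 57014.79 s = 15.84 hours.

15.84 hours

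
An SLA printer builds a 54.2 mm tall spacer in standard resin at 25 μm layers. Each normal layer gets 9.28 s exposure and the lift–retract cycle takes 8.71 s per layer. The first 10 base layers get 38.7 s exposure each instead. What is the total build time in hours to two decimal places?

10.92 hours

Layers = ⌈54.2/0.025⌉ = 2168.
Base layers: 10 × (38.7 + 8.71) → 474.1 s.
Regular layers = 2158 × (9.28 + 8.71), so 38822.42 s.
Sum: 474.1 + 38822.42 = 39296.52 s → 10.92 hours.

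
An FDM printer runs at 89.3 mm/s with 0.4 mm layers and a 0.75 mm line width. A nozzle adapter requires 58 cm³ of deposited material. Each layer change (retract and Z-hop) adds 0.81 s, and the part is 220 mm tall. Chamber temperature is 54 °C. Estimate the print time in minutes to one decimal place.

Line area = 0.4 × 0.75 = 0.3 mm².
Path length: 58000 mm³ / 0.3 mm² → 193333.3 mm.
Time extruding: 193333.3 / 89.3 → 2165 s.
Number of layers: 220 / 0.4 → 550 (rounded up).
Z-hop total: 550 × 0.81 → 445.5 s.
Altogether 2165 + 445.5 = 2610.5 s, i.e. 43.5 minutes.

43.5 minutes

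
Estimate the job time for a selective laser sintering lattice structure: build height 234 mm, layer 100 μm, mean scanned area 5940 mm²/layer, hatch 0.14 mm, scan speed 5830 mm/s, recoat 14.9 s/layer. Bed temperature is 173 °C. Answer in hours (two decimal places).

Number of layers: 234 / 0.1 → 2340 (rounded up).
Per-layer scan distance = 5940 / 0.14 = 42428.6 mm.
Per-layer scan time = 42428.6 / 5830, so 7.2776 s.
Per-layer time: 7.2776 + 14.9 → 22.1776 s.
Build time = 2340 × 22.1776 = 51895.584 s = 14.42 hours.

14.42 hours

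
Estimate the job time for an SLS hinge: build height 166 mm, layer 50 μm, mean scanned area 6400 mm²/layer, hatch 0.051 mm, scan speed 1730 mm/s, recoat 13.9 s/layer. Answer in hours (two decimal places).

Number of layers: 166 / 0.05 → 3320 (rounded up).
Hatch length per layer = 6400 / 0.051 = 125490.2 mm.
Laser time per layer: 125490.2 / 1730 → 72.5377 s.
Layer cycle = 72.5377 + 13.9, so 86.4377 s.
3320 layers × 86.4377 s/layer = 286973.164 s, i.e. 79.71 hours.

79.71 hours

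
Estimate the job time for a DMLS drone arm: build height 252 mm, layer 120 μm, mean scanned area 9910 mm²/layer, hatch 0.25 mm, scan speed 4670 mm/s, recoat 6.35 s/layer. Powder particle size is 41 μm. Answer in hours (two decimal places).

8.66 hours

Layer count = ceil(252 / 0.12) = 2100.
Scan path per layer = 9910 / 0.25, so 39640 mm.
Scan time per layer = 39640 / 4670, so 8.4882 s.
Layer cycle = 8.4882 + 6.35, so 14.8382 s.
2100 layers × 14.8382 s/layer = 31160.22 s, i.e. 8.66 hours.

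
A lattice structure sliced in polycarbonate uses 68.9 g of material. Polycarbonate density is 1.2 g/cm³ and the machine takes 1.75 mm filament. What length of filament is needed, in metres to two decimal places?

23.87 m

Volume = 68.9 g / 1.2 g·cm⁻³ = 57.4167 cm³ = 57416.7 mm³.
Cross-section of 1.75 mm filament: π·(1.75/2)² = 2.4053 mm².
L = V/A = 57416.7/2.4053 = 23870.91 mm → 23.87 m.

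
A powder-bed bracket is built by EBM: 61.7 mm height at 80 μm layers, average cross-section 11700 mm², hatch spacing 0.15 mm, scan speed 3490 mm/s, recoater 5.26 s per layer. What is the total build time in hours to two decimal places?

5.92 hours

Layers = ⌈61.7/0.08⌉ = 772.
Per-layer scan distance: 11700 / 0.15 → 78000 mm.
Per-layer scan time: 78000 / 3490 → 22.3496 s.
Time per layer: 22.3496 + 5.26 → 27.6096 s.
Build time = 772 × 27.6096 = 21314.6112 s = 5.92 hours.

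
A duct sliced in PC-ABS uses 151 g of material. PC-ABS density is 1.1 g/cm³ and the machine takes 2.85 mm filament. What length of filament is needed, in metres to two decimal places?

21.52 m

Extruded volume: 151/1.1 = 137.2727 cm³ (137272.7 mm³).
Filament cross-section = π × (2.85/2)² = 6.3794 mm².
Length = 137272.7 / 6.3794 = 21518.12 mm = 21.52 m.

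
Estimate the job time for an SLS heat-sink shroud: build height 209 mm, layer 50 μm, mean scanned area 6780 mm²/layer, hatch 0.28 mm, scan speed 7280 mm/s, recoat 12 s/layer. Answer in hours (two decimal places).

Number of layers: 209 / 0.05 → 4180 (rounded up).
Hatch length per layer = 6780 / 0.28 = 24214.3 mm.
Per-layer scan time = 24214.3 / 7280 = 3.3261 s.
Per-layer time = 3.3261 + 12 = 15.3261 s.
Total: 4180 × 15.3261 s = 64063.098 s → 17.80 hours.

17.80 hours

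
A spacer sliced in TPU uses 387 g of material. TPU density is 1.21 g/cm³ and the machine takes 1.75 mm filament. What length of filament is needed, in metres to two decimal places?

132.97 m

Extruded volume: 387/1.21 = 319.8347 cm³ (319834.7 mm³).
A = π r² = π × 0.875² = 2.4053 mm².
Length = 319834.7 / 2.4053 = 132970.81 mm = 132.97 m.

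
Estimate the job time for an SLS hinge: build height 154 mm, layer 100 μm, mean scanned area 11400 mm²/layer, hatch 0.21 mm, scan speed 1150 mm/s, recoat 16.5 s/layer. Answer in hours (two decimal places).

Layers = ⌈154/0.1⌉ = 1540.
Scan path per layer = 11400 / 0.21 = 54285.7 mm.
Scan time per layer = 54285.7 / 1150 = 47.205 s.
Per-layer time: 47.205 + 16.5 → 63.705 s.
1540 layers × 63.705 s/layer = 98105.7 s, i.e. 27.25 hours.

27.25 hours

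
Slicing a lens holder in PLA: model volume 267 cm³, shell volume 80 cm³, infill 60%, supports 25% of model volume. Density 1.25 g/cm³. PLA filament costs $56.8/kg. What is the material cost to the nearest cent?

$18.39

Infill region: 267 − 80 → 187 cm³.
Deposited infill = 0.60 × 187 = 112.2 cm³.
Support = 0.25 × 267 = 66.75 cm³.
Total printed volume = 80 + 112.2 + 66.75, so 258.95 cm³.
Mass = 258.95 × 1.25, so 323.6875 g.
At $56.8/kg: 323.6875/1000 × 56.8 = $18.39.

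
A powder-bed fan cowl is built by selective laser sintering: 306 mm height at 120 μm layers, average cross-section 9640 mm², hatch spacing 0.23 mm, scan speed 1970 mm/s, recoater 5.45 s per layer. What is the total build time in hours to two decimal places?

Layer count = ceil(306 / 0.12) = 2550.
Scan path per layer = 9640 / 0.23 = 41913 mm.
Laser time per layer = 41913 / 1970 = 21.2756 s.
Time per layer = 21.2756 + 5.45 = 26.7256 s.
Total: 2550 × 26.7256 s = 68150.28 s → 18.93 hours.

18.93 hours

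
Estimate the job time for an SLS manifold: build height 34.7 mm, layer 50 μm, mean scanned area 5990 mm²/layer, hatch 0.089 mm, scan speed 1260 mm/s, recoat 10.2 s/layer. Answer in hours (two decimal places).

Number of layers: 34.7 / 0.05 → 694 (rounded up).
Per-layer scan distance: 5990 / 0.089 → 67303.4 mm.
Laser time per layer = 67303.4 / 1260, so 53.4154 s.
Time per layer = 53.4154 + 10.2 = 63.6154 s.
Build time = 694 × 63.6154 = 44149.0876 s = 12.26 hours.

12.26 hours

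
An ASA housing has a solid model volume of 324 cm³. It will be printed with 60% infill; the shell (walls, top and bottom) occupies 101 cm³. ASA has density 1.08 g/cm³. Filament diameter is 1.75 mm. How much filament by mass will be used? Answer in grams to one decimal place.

253.6 g

Infill region = 324 − 101, so 223 cm³.
Infill volume = 0.60 × 223, so 133.8 cm³.
Total printed volume: 101 + 133.8 → 234.8 cm³.
Mass: 234.8 × 1.08 → 253.584 g.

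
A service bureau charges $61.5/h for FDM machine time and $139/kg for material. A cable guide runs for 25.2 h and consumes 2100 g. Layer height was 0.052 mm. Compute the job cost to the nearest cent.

Machine-time cost = 61.5 × 25.2 = $1549.80.
Feedstock cost = 139 × 2100/1000 = $291.90.
Job cost: 1549.80 + 291.90 = $1841.70.

$1841.70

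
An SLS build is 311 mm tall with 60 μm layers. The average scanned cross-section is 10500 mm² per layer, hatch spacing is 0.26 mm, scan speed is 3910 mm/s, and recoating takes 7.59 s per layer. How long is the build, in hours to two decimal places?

Number of layers: 311 / 0.06 → 5184 (rounded up).
Per-layer scan distance = 10500 / 0.26 = 40384.6 mm.
Scan time per layer = 40384.6 / 3910, so 10.3285 s.
Per-layer time = 10.3285 + 7.59, so 17.9185 s.
Build time = 5184 × 17.9185 = 92889.504 s = 25.80 hours.

25.80 hours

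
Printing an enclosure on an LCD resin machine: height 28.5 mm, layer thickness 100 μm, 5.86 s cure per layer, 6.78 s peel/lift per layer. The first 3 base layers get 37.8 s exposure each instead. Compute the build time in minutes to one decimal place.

Number of layers: 28.5 / 0.1 → 285 (rounded up).
Base layers = 3 × (37.8 + 6.78), so 133.74 s.
Remaining layers: 282 × (5.86 + 6.78) → 3564.48 s.
Total = 133.74 + 3564.48 = 3698.22 s = 61.6 minutes.

61.6 minutes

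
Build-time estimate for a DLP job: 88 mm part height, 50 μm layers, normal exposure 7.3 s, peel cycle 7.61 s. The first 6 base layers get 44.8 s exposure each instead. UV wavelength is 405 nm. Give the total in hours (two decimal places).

Layer count = ceil(88 / 0.05) = 1760.
Burn-in layers = 6 × (44.8 + 7.61), so 314.46 s.
Regular layers: 1754 × (7.3 + 7.61) → 26152.14 s.
Sum: 314.46 + 26152.14 = 26466.6 s → 7.35 hours.

7.35 hours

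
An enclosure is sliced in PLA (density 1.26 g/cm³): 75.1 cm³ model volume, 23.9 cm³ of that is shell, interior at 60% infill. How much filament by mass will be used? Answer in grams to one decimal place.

Infill region = 75.1 − 23.9, so 51.2 cm³.
Infill volume: 0.60 × 51.2 → 30.72 cm³.
Total printed volume: 23.9 + 30.72 → 54.62 cm³.
Mass = 54.62 × 1.26, so 68.8212 g.

68.8 g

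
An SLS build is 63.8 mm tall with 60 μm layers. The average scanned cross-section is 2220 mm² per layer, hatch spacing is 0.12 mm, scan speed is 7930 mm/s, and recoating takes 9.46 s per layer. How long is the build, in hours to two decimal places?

Number of layers: 63.8 / 0.06 → 1064 (rounded up).
Hatch length per layer = 2220 / 0.12, so 18500 mm.
Laser time per layer: 18500 / 7930 → 2.3329 s.
Time per layer: 2.3329 + 9.46 → 11.7929 s.
Build time = 1064 × 11.7929 = 12547.6456 s = 3.49 hours.

3.49 hours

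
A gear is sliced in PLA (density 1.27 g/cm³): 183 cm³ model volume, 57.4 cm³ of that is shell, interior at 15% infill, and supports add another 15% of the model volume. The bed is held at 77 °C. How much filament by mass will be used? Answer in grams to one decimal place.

131.7 g

Interior volume = 183 − 57.4 = 125.6 cm³.
Deposited infill = 0.15 × 125.6, so 18.84 cm³.
Support = 0.15 × 183, so 27.45 cm³.
Deposited volume = 57.4 + 18.84 + 27.45 = 103.69 cm³.
Mass: 103.69 × 1.27 → 131.6863 g.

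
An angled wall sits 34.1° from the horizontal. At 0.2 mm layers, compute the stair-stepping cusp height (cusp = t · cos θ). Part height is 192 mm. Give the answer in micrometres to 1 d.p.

h_c = t·cos θ = 0.2 × 0.8281 = 0.16562 mm (165.6 μm).

165.6 μm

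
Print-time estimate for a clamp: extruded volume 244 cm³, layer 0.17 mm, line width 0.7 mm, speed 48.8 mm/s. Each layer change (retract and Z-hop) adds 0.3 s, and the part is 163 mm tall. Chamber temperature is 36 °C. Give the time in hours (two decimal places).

Line area = 0.17 × 0.7, so 0.119 mm².
Toolpath length = 244 cm³ / 0.119 mm² = 244000 / 0.119 = 2050420.2 mm.
Print-move time: 2050420.2 / 48.8 → 42016.8 s.
Number of layers: 163 / 0.17 → 959 (rounded up).
Z-hop total = 959 × 0.3, so 287.7 s.
Total = 42016.8 + 287.7 = 42304.5 s = 11.75 hours.

11.75 hours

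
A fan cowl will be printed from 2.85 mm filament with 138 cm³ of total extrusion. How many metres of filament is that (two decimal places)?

21.63 m

A = π r² = π × 1.425² = 6.3794 mm².
L = 138000 mm³ / 6.3794 mm² = 21632.13 mm, i.e. 21.63 m.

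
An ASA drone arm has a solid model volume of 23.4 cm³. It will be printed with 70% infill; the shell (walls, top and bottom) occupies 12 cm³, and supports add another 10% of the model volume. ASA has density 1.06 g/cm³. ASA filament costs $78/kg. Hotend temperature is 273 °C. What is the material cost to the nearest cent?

Infill region = 23.4 − 12, so 11.4 cm³.
Infill volume = 0.70 × 11.4, so 7.98 cm³.
Support = 0.10 × 23.4, so 2.34 cm³.
Total extruded: 12 + 7.98 + 2.34 → 22.32 cm³.
Mass = 22.32 × 1.06 = 23.6592 g.
Cost = 23.6592 g / 1000 × $78/kg = $1.85.

$1.85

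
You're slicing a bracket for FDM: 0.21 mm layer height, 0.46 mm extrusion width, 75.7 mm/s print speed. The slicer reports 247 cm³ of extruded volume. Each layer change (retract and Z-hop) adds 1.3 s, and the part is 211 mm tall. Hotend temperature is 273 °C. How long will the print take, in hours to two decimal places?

Bead cross-section = 0.21 × 0.46 = 0.0966 mm².
Toolpath length = 247 cm³ / 0.0966 mm² = 247000 / 0.0966 = 2556935.8 mm.
Time extruding = 2556935.8 / 75.7 = 33777.2 s.
Number of layers: 211 / 0.21 → 1005 (rounded up).
Layer-change overhead = 1005 × 1.3 = 1306.5 s.
Altogether 33777.2 + 1306.5 = 35083.7 s, i.e. 9.75 hours.

9.75 hours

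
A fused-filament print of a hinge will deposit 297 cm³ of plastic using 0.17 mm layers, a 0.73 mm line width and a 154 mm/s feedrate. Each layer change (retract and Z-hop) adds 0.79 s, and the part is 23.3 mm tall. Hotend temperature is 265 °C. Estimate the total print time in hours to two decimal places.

Extrusion cross-section: 0.17 × 0.73 → 0.1241 mm².
Total extruded path = 297000/0.1241 = 2393231.3 mm.
Extrusion time: 2393231.3 / 154 → 15540.5 s.
Layer count = ceil(23.3 / 0.17) = 138.
Layer-change overhead = 138 × 0.79, so 109.02 s.
Altogether 15540.5 + 109.02 = 15649.52 s, i.e. 4.35 hours.

4.35 hours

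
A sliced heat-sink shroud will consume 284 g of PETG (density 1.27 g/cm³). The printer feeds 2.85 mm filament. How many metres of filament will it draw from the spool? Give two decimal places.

Volume = 284 g / 1.27 g·cm⁻³ = 223.622 cm³ = 223622 mm³.
Filament cross-section = π × (2.85/2)² = 6.3794 mm².
L = V/A = 223622/6.3794 = 35053.77 mm → 35.05 m.

35.05 m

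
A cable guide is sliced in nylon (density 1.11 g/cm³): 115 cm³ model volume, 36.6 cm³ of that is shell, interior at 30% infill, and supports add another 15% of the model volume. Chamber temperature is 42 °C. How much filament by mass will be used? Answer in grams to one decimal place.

85.9 g

Volume inside the shell = 115 − 36.6, so 78.4 cm³.
Deposited infill = 0.30 × 78.4 = 23.52 cm³.
Support = 0.15 × 115, so 17.25 cm³.
Deposited volume = 36.6 + 23.52 + 17.25, so 77.37 cm³.
Mass: 77.37 × 1.11 → 85.8807 g.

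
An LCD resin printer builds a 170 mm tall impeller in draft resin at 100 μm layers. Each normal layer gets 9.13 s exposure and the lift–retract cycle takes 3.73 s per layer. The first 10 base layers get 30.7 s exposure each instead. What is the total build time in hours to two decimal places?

Layers = ⌈170/0.1⌉ = 1700.
Burn-in layers = 10 × (30.7 + 3.73) = 344.3 s.
Normal layers = 1690 × (9.13 + 3.73), so 21733.4 s.
Total = 344.3 + 21733.4 = 22077.7 s = 6.13 hours.

6.13 hours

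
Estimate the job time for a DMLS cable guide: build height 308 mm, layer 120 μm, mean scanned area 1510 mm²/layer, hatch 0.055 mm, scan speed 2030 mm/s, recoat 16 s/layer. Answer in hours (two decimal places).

21.05 hours

Layer count = ceil(308 / 0.12) = 2567.
Per-layer scan distance: 1510 / 0.055 → 27454.5 mm.
Scan time per layer: 27454.5 / 2030 → 13.5244 s.
Per-layer time: 13.5244 + 16 → 29.5244 s.
Build time = 2567 × 29.5244 = 75789.1348 s = 21.05 hours.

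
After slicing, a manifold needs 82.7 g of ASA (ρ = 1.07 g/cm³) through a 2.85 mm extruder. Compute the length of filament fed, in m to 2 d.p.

12.12 m

Extruded volume: 82.7/1.07 = 77.2897 cm³ (77289.7 mm³).
A = π r² = π × 1.425² = 6.3794 mm².
Length = 77289.7 / 6.3794 = 12115.51 mm = 12.12 m.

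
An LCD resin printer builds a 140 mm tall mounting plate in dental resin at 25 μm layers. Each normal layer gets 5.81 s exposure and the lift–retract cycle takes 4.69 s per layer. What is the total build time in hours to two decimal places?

Number of layers: 140 / 0.025 → 5600 (rounded up).
Each layer takes = 5.81 + 4.69 = 10.5 s.
Total = 5600 × 10.5 = 58800 s = 16.33 hours.

16.33 hours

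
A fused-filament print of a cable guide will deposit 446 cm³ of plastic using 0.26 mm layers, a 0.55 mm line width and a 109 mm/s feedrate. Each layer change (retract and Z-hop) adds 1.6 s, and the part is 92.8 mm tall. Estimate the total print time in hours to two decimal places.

8.11 hours

Extrusion cross-section = 0.26 × 0.55 = 0.143 mm².
Path length: 446000 mm³ / 0.143 mm² → 3118881.1 mm.
Time extruding: 3118881.1 / 109 → 28613.6 s.
Number of layers: 92.8 / 0.26 → 357 (rounded up).
Z-hop total: 357 × 1.6 → 571.2 s.
Altogether 28613.6 + 571.2 = 29184.8 s, i.e. 8.11 hours.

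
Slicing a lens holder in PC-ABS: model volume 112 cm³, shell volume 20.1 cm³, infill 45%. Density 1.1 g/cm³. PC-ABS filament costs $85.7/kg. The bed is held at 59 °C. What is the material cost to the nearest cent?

$5.79

Infill region = 112 − 20.1, so 91.9 cm³.
Infill deposited: 0.45 × 91.9 → 41.355 cm³.
Total printed volume: 20.1 + 41.355 → 61.455 cm³.
Mass = 61.455 × 1.1, so 67.6005 g.
At $85.7/kg: 67.6005/1000 × 85.7 = $5.79.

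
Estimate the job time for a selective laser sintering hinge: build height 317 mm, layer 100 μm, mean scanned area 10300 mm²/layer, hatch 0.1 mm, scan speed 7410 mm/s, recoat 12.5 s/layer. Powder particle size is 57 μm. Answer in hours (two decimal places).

Layers = ⌈317/0.1⌉ = 3170.
Scan path per layer = 10300 / 0.1 = 103000 mm.
Scan time per layer = 103000 / 7410, so 13.9001 s.
Per-layer time = 13.9001 + 12.5, so 26.4001 s.
Total: 3170 × 26.4001 s = 83688.317 s → 23.25 hours.

23.25 hours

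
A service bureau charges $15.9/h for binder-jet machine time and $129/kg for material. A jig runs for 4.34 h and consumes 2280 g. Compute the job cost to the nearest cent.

Machine-time cost = 15.9 × 4.34, so $69.006.
Material charge = 129 × 2280/1000, so $294.12.
Total = 69.006 + 294.12 = 363.126 ≈ $363.13.

$363.13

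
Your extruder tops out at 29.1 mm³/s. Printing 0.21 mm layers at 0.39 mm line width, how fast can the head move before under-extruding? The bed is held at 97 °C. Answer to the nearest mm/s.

355 mm/s

Bead cross-section = 0.21 × 0.39, so 0.0819 mm².
Max speed = 29.1 / 0.0819 = 355.31 ≈ 355 mm/s.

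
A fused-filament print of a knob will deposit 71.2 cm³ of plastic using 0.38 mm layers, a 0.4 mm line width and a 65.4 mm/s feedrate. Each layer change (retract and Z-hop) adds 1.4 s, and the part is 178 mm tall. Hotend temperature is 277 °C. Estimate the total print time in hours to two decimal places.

2.17 hours

Bead cross-section: 0.38 × 0.4 → 0.152 mm².
Path length: 71200 mm³ / 0.152 mm² → 468421.1 mm.
Extrusion time = 468421.1 / 65.4 = 7162.4 s.
Layer count = ceil(178 / 0.38) = 469.
Non-print overhead = 469 × 1.4, so 656.6 s.
Altogether 7162.4 + 656.6 = 7819 s, i.e. 2.17 hours.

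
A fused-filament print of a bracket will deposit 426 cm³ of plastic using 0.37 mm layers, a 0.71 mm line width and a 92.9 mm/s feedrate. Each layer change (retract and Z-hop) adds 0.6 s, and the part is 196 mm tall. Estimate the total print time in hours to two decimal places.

4.94 hours

Line area: 0.37 × 0.71 → 0.2627 mm².
Toolpath length = 426 cm³ / 0.2627 mm² = 426000 / 0.2627 = 1621621.6 mm.
Print-move time: 1621621.6 / 92.9 → 17455.6 s.
Layers = ⌈196/0.37⌉ = 530.
Z-hop total = 530 × 0.6, so 318 s.
Total = 17455.6 + 318 = 17773.6 s = 4.94 hours.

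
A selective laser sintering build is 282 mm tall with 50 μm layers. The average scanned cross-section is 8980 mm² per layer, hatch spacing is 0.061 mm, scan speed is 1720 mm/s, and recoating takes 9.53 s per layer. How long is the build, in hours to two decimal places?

Layers = ⌈282/0.05⌉ = 5640.
Scan path per layer: 8980 / 0.061 → 147213.1 mm.
Laser time per layer = 147213.1 / 1720 = 85.589 s.
Time per layer: 85.589 + 9.53 → 95.119 s.
5640 layers × 95.119 s/layer = 536471.16 s, i.e. 149.02 hours.

149.02 hours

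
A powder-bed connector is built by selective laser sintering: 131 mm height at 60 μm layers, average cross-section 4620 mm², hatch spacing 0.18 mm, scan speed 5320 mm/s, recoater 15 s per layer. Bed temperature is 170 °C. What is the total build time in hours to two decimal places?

Number of layers: 131 / 0.06 → 2184 (rounded up).
Hatch length per layer: 4620 / 0.18 → 25666.7 mm.
Laser time per layer = 25666.7 / 5320, so 4.8246 s.
Layer cycle: 4.8246 + 15 → 19.8246 s.
Build time = 2184 × 19.8246 = 43296.9264 s = 12.03 hours.

12.03 hours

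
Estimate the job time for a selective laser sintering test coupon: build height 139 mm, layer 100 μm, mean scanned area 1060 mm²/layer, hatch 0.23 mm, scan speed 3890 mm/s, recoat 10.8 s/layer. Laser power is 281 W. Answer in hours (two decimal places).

Layers = ⌈139/0.1⌉ = 1390.
Hatch length per layer = 1060 / 0.23 = 4608.7 mm.
Scan time per layer: 4608.7 / 3890 → 1.1848 s.
Layer cycle = 1.1848 + 10.8 = 11.9848 s.
Total: 1390 × 11.9848 s = 16658.872 s → 4.63 hours.

4.63 hours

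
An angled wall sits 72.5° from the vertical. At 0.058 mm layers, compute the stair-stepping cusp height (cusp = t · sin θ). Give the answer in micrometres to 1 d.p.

55.3 μm

Cusp = layer height × sin(72.5°) = 0.058 × 0.9537 = 0.055315 mm = 55.3 μm.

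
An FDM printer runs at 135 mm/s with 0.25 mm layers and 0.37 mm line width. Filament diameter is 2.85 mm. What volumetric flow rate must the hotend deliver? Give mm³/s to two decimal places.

12.49

A = 0.25 × 0.37, so 0.0925 mm².
Volumetric flow = 135 × 0.0925 = 12.49 mm³/s.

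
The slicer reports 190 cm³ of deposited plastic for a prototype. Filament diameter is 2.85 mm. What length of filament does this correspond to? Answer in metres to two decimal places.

A = π r² = π × 1.425² = 6.3794 mm².
Length = 190 cm³ / 6.3794 mm² = 190000 / 6.3794 = 29783.37 mm = 29.78 m.

29.78 m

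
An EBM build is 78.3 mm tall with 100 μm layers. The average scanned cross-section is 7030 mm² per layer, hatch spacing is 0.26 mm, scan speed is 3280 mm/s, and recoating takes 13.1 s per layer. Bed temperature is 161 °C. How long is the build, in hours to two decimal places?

Number of layers: 78.3 / 0.1 → 783 (rounded up).
Hatch length per layer: 7030 / 0.26 → 27038.5 mm.
Per-layer scan time = 27038.5 / 3280 = 8.2434 s.
Time per layer: 8.2434 + 13.1 → 21.3434 s.
Build time = 783 × 21.3434 = 16711.8822 s = 4.64 hours.

4.64 hours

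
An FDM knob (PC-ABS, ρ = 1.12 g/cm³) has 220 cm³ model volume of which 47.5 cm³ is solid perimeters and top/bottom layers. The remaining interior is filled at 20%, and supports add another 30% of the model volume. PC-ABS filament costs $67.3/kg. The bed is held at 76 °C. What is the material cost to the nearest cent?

$11.16

Interior volume = 220 − 47.5, so 172.5 cm³.
Deposited infill = 0.20 × 172.5, so 34.5 cm³.
Support: 0.30 × 220 → 66 cm³.
Total printed volume: 47.5 + 34.5 + 66 → 148 cm³.
Mass = 148 × 1.12 = 165.76 g.
At $67.3/kg: 165.76/1000 × 67.3 = $11.16.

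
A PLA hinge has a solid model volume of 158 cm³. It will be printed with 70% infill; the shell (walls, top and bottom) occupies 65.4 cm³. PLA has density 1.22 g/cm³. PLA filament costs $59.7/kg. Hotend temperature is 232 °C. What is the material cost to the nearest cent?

$9.48

Infill region: 158 − 65.4 → 92.6 cm³.
Infill volume = 0.70 × 92.6 = 64.82 cm³.
Total printed volume: 65.4 + 64.82 → 130.22 cm³.
Mass = 130.22 × 1.22 = 158.8684 g.
At $59.7/kg: 158.8684/1000 × 59.7 = $9.48.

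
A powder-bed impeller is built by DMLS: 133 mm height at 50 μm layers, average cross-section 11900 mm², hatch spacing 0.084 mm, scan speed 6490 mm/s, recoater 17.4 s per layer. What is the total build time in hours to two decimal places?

28.99 hours

Layers = ⌈133/0.05⌉ = 2660.
Scan path per layer = 11900 / 0.084, so 141666.7 mm.
Scan time per layer = 141666.7 / 6490 = 21.8285 s.
Layer cycle = 21.8285 + 17.4, so 39.2285 s.
2660 layers × 39.2285 s/layer = 104347.81 s, i.e. 28.99 hours.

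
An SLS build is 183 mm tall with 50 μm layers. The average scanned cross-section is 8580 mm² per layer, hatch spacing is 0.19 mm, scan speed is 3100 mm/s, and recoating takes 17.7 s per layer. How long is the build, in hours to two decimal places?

Layers = ⌈183/0.05⌉ = 3660.
Scan path per layer: 8580 / 0.19 → 45157.9 mm.
Laser time per layer = 45157.9 / 3100, so 14.5671 s.
Layer cycle: 14.5671 + 17.7 → 32.2671 s.
Build time = 3660 × 32.2671 = 118097.586 s = 32.80 hours.

32.80 hours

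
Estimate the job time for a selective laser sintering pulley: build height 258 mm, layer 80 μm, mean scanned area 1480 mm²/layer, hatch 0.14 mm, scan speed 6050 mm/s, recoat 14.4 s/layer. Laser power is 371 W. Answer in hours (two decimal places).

Layer count = ceil(258 / 0.08) = 3225.
Per-layer scan distance: 1480 / 0.14 → 10571.4 mm.
Per-layer scan time = 10571.4 / 6050 = 1.7473 s.
Time per layer = 1.7473 + 14.4 = 16.1473 s.
Build time = 3225 × 16.1473 = 52075.0425 s = 14.47 hours.

14.47 hours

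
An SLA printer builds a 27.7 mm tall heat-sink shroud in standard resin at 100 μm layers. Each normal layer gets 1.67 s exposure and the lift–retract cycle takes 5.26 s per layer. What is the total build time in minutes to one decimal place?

Layer count = ceil(27.7 / 0.1) = 277.
Cycle time = 1.67 + 5.26, so 6.93 s.
Build time: 277 × 6.93 s = 1919.61 s, i.e. 32.0 minutes.

32.0 minutes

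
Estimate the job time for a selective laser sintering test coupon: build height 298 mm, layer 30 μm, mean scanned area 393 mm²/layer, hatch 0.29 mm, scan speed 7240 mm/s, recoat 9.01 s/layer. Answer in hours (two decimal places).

Number of layers: 298 / 0.03 → 9934 (rounded up).
Scan path per layer = 393 / 0.29, so 1355.2 mm.
Laser time per layer = 1355.2 / 7240 = 0.1872 s.
Per-layer time = 0.1872 + 9.01, so 9.1972 s.
Total: 9934 × 9.1972 s = 91364.9848 s → 25.38 hours.

25.38 hours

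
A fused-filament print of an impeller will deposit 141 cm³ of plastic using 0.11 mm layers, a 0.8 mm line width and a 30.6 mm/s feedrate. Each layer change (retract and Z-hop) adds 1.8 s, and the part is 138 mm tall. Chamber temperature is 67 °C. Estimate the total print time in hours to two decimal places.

15.17 hours

Bead cross-section = 0.11 × 0.8, so 0.088 mm².
Path length: 141000 mm³ / 0.088 mm² → 1602272.7 mm.
Print-move time = 1602272.7 / 30.6 = 52361.9 s.
Layers = ⌈138/0.11⌉ = 1255.
Non-print overhead = 1255 × 1.8 = 2259 s.
Total = 52361.9 + 2259 = 54620.9 s = 15.17 hours.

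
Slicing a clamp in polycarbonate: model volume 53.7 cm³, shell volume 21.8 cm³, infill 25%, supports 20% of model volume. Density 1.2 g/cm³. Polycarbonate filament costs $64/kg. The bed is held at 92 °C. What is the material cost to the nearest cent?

$3.11

Infill region: 53.7 − 21.8 → 31.9 cm³.
Infill deposited: 0.25 × 31.9 → 7.975 cm³.
Support = 0.20 × 53.7 = 10.74 cm³.
Deposited volume: 21.8 + 7.975 + 10.74 → 40.515 cm³.
Mass: 40.515 × 1.2 → 48.618 g.
Cost = 48.618 g / 1000 × $64/kg = $3.11.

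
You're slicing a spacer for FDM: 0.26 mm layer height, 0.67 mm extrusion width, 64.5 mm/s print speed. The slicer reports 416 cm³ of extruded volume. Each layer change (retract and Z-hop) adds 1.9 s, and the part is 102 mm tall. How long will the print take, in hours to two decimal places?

Bead cross-section: 0.26 × 0.67 → 0.1742 mm².
Toolpath length = 416 cm³ / 0.1742 mm² = 416000 / 0.1742 = 2388059.7 mm.
Print-move time: 2388059.7 / 64.5 → 37024.2 s.
Layer count = ceil(102 / 0.26) = 393.
Non-print overhead = 393 × 1.9 = 746.7 s.
Total = 37024.2 + 746.7 = 37770.9 s = 10.49 hours.

10.49 hours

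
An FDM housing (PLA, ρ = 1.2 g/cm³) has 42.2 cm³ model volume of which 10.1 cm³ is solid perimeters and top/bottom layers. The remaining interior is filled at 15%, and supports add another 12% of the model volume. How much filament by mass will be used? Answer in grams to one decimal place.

24.0 g

Volume inside the shell: 42.2 − 10.1 → 32.1 cm³.
Infill deposited = 0.15 × 32.1 = 4.815 cm³.
Support: 0.12 × 42.2 → 5.064 cm³.
Deposited volume: 10.1 + 4.815 + 5.064 → 19.979 cm³.
Mass = 19.979 × 1.2, so 23.9748 g.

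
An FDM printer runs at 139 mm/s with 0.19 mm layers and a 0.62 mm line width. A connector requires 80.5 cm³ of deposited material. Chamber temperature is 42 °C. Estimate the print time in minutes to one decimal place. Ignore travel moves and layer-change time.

81.9 minutes

Line area: 0.19 × 0.62 → 0.1178 mm².
Path length: 80500 mm³ / 0.1178 mm² → 683361.6 mm.
Print-move time: 683361.6 / 139 → 4916.3 s.
4916.3 s = 81.9 minutes.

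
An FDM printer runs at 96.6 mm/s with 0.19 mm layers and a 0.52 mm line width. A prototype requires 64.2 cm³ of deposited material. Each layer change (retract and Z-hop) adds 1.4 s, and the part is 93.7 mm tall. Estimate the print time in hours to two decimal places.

Extrusion cross-section = 0.19 × 0.52, so 0.0988 mm².
Total extruded path = 64200/0.0988 = 649797.6 mm.
Time extruding = 649797.6 / 96.6, so 6726.7 s.
Number of layers: 93.7 / 0.19 → 494 (rounded up).
Non-print overhead: 494 × 1.4 → 691.6 s.
Total = 6726.7 + 691.6 = 7418.3 s = 2.06 hours.

2.06 hours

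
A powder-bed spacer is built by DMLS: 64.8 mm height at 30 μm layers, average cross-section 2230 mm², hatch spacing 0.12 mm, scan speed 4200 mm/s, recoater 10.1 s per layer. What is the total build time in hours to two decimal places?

8.71 hours

Layer count = ceil(64.8 / 0.03) = 2160.
Per-layer scan distance = 2230 / 0.12, so 18583.3 mm.
Per-layer scan time = 18583.3 / 4200, so 4.4246 s.
Per-layer time = 4.4246 + 10.1, so 14.5246 s.
2160 layers × 14.5246 s/layer = 31373.136 s, i.e. 8.71 hours.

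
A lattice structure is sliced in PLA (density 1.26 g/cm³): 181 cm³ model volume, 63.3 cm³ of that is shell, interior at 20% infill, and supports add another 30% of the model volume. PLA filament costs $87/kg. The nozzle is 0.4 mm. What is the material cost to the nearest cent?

Infill region = 181 − 63.3, so 117.7 cm³.
Deposited infill: 0.20 × 117.7 → 23.54 cm³.
Support: 0.30 × 181 → 54.3 cm³.
Total printed volume = 63.3 + 23.54 + 54.3 = 141.14 cm³.
Mass: 141.14 × 1.26 → 177.8364 g.
Cost = 177.8364 g / 1000 × $87/kg = $15.47.

$15.47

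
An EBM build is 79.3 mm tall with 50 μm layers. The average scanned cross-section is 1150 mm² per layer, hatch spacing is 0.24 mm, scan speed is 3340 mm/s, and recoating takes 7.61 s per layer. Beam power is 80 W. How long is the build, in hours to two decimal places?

3.98 hours

Number of layers: 79.3 / 0.05 → 1586 (rounded up).
Hatch length per layer = 1150 / 0.24 = 4791.7 mm.
Beam time per layer = 4791.7 / 3340 = 1.4346 s.
Time per layer = 1.4346 + 7.61 = 9.0446 s.
Build time = 1586 × 9.0446 = 14344.7356 s = 3.98 hours.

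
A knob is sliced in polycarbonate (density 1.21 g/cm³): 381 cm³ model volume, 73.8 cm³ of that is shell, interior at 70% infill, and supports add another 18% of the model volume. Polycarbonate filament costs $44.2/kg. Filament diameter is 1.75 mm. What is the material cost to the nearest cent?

$19.12

Infill region = 381 − 73.8, so 307.2 cm³.
Deposited infill = 0.70 × 307.2, so 215.04 cm³.
Support = 0.18 × 381 = 68.58 cm³.
Total printed volume = 73.8 + 215.04 + 68.58, so 357.42 cm³.
Mass = 357.42 × 1.21, so 432.4782 g.
At $44.2/kg: 432.4782/1000 × 44.2 = $19.12.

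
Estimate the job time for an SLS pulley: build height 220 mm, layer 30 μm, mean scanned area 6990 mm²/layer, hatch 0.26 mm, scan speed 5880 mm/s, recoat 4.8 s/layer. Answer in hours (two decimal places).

Layers = ⌈220/0.03⌉ = 7334.
Scan path per layer: 6990 / 0.26 → 26884.6 mm.
Laser time per layer = 26884.6 / 5880 = 4.5722 s.
Layer cycle = 4.5722 + 4.8, so 9.3722 s.
Total: 7334 × 9.3722 s = 68735.7148 s → 19.09 hours.

19.09 hours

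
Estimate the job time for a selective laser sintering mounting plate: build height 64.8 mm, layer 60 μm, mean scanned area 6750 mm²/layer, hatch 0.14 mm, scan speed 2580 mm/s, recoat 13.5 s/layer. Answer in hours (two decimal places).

Layers = ⌈64.8/0.06⌉ = 1080.
Hatch length per layer = 6750 / 0.14, so 48214.3 mm.
Scan time per layer = 48214.3 / 2580, so 18.6877 s.
Per-layer time = 18.6877 + 13.5 = 32.1877 s.
1080 layers × 32.1877 s/layer = 34762.716 s, i.e. 9.66 hours.

9.66 hours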